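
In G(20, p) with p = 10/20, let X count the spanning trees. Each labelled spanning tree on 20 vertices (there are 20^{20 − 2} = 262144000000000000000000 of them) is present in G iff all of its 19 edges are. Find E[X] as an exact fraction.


K_20 has 20^{20 − 2} = 262144000000000000000000 labelled spanning trees.
For each such spanning tree H, let X_H = 1 if all 19 edges of H are present in G. Then P[X_H = 1] = p^{19} = (1/2)^{19} = 1/524288.
Summing the indicators: E[X] = Σ_H E[X_H] = 262144000000000000000000 · p^{19} = 262144000000000000000000 · 1/524288 = 500000000000000000.
Numerically: E[X] ≈ 5e+17.

E[X] = 262144000000000000000000 · (1/2)^{19} = 500000000000000000 ≈ 5e+17.


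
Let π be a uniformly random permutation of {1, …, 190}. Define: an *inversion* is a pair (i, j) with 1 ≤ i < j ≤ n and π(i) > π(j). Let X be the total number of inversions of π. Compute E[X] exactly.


Write X = Σ X_I over the C(190, 2) = 17955 pairs i < j, with X_I the indicator of one inversion.
There are 17955 indicators.
For each fixed pair i < j, the values π(i) and π(j) are two distinct elements of {1, …, 190} in uniformly random order; by symmetry P[π(i) > π(j)] = 1/2.
By linearity: E[X] = 17955 · (1/2) = C(190, 2) · (1/2) = 17955/2 = 17955/2 ≈ 8977.500.

E[X] = 17955/2 = 8977.500.


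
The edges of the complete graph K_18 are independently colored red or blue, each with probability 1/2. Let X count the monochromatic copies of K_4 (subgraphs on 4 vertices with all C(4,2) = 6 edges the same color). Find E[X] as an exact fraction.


Let X = Σ_S X_S over the C(18, 4) = 3060 subsets S of size 4, where X_S = 1 if the K_4 on S is monochromatic.
For a fixed S, the K_4 on S has C(4, 2) = 6 edges. P[all 6 edges red] = (1/2)^6, and likewise for blue, so P[monochromatic] = 2·(1/2)^6 = 2^{1 − 6} = 1/32.
By linearity of expectation: E[X] = C(18, 4) · 2^{1 − 6} = 3060 · 1/32 = 765/8.
Numerically: E[X] ≈ 95.625.

E[X] = C(18,4)·2^(1−C(4,2)) = 765/8 ≈ 95.625.


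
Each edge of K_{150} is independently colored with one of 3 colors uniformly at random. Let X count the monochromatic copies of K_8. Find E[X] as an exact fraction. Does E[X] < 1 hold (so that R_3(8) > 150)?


E[X] = C(150, 8) · 3^{1 − 28} = 5257211409450 · 3^{−27} = 5257211409450/7625597484987.
As a reduced fraction: E[X] = 584134601050/847288609443 ≈ 0.689.
Is E[X] < 1? YES.
Since E[X] < 1, there exists a 3-coloring of K_{150} with no monochromatic K_8; hence R_3(8) > 150.

E[X] = 584134601050/847288609443 ≈ 0.689; E[X] < 1, so R_3(8) > 150.


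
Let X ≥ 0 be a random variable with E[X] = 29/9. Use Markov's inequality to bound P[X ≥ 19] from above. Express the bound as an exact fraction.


μ = E[X] = 29/9, a = 19.
Markov: P[X ≥ 19] ≤ μ/a = (29/9)/19 = 29/171.
Numerically: ≈ 0.170.
(Since a = 19 > μ = 3.222, the bound 29/171 is < 1 and informative.)

P[X ≥ 19] ≤ 29/171 ≈ 0.170.


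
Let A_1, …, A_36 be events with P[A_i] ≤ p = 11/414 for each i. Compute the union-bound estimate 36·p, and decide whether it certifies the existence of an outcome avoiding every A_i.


Union bound: P[∪_{i=1}^{36} A_i] ≤ Σ_i P[A_i] ≤ 36·p = 36·(11/414) = 22/23.
Numerically: 22/23 ≈ 0.95652.
Is 22/23 < 1? YES.
Since P[∪ A_i] ≤ 22/23 < 1, the complement has P[∩ A_i^c] ≥ 1 − 22/23 = 1/23 > 0, so some outcome avoids every A_i.

36·p = 22/23 ≈ 0.95652; existence CERTIFIED by the union bound.


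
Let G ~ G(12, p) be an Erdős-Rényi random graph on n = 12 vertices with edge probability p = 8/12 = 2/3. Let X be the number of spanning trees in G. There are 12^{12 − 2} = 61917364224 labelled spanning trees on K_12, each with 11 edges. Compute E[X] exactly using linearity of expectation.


K_12 has 12^{12 − 2} = 61917364224 labelled spanning trees.
For each such spanning tree H, let X_H = 1 if all 11 edges of H are present in G. Then P[X_H = 1] = p^{11} = (2/3)^{11} = 2048/177147.
By linearity: E[X] = Σ_H E[X_H] = 61917364224 · p^{11} = 61917364224 · 2048/177147 = 2147483648/3.
Numerically: E[X] ≈ 7.1583e+08.

E[X] = 61917364224 · (2/3)^{11} = 2147483648/3 ≈ 7.1583e+08.


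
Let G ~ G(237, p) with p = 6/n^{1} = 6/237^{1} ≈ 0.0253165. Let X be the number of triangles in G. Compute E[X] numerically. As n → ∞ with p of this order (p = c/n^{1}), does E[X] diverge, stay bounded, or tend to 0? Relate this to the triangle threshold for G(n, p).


Number of potential triangles: C(237, 3) = 2190670.
Each occurs with probability p³ ≈ (0.0253165)³ ≈ 1.62258969e-05.
By linearity: E[X] = C(237, 3)·p³ ≈ 2190670 · 1.62258969e-05 ≈ 35.545586.
Here α = 1, so p = 6/n is exactly at the triangle threshold p ~ 1/n. Asymptotically E[X] → c³/6 = 6³/6 = 36 ≈ 36.000000, a bounded constant. In this regime the triangle count is asymptotically Poisson(c³/6).

E[X] ≈ 35.545586; in regime p = Θ(1/n^{1}) E[X] stays bounded (at the triangle threshold p ~ 1/n).


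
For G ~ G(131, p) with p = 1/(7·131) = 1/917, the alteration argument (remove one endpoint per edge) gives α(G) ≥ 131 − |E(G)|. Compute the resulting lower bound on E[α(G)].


E[|E(G)|] = C(131, 2)·p = 8515 · (1/917) = 65/7.
E[α(G)] ≥ n − E[|E(G)|] = 131 − 65/7 = 852/7.
Numerically: ≈ 121.71429.
(This is only a lower bound; the true E[α(G)] may be larger.)

E[α(G)] ≥ 852/7 ≈ 121.71429.


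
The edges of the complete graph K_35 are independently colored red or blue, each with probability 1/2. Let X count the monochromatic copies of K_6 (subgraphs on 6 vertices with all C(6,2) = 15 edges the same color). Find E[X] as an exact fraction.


Let X = Σ_S X_S over the C(35, 6) = 1623160 subsets S of size 6, where X_S = 1 if the K_6 on S is monochromatic.
For a fixed S, the K_6 on S has C(6, 2) = 15 edges. P[all 15 edges red] = (1/2)^15, and likewise for blue, so P[monochromatic] = 2·(1/2)^15 = 2^{1 − 15} = 1/16384.
Summing: E[X] = C(35, 6) · 2^{1 − 15} = 1623160 · 1/16384 = 202895/2048.
Numerically: E[X] ≈ 99.070.

E[X] = C(35,6)·2^(1−C(6,2)) = 202895/2048 ≈ 99.070.


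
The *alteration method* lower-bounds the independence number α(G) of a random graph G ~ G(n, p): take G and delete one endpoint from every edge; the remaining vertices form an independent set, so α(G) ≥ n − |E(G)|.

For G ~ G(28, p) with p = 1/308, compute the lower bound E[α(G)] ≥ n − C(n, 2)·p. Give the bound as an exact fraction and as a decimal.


E[|E(G)|] = C(28, 2)·p = 378 · (1/308) = 27/22.
E[α(G)] ≥ n − E[|E(G)|] = 28 − 27/22 = 589/22.
Numerically: ≈ 26.772727.
(This is only a lower bound; the true E[α(G)] may be larger.)

E[α(G)] ≥ 589/22 ≈ 26.772727.


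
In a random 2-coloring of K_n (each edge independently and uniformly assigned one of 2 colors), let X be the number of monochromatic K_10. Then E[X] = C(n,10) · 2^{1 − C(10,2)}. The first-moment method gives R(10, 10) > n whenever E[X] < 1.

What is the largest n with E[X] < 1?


We need C(n, 10) · 2^{1 − 45} < 1, i.e. C(n, 10) < 2^{45 − 1} = 17592186044416.
Check values of n near the boundary:
  n = 99: C(99, 10) = 15579278510796; 15579278510796 < 17592186044416? YES
  n = 100: C(100, 10) = 17310309456440; 17310309456440 < 17592186044416? YES
  n = 101: C(101, 10) = 19212541264840; 19212541264840 < 17592186044416? NO
  n = 102: C(102, 10) = 21300860967540; 21300860967540 < 17592186044416? NO
The largest n with C(n, 10) < 17592186044416 is n = 100 (where E[X] = 2163788682055/2199023255552 ≈ 0.984). Hence R(10, 10) > 100, i.e. R(10, 10) ≥ 101.

Largest n = 100; hence R(10, 10) > 100.


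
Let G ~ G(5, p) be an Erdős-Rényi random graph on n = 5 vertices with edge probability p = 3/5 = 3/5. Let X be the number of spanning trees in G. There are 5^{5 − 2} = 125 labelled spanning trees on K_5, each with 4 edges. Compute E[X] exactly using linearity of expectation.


K_5 has 5^{5 − 2} = 125 labelled spanning trees.
For each such spanning tree H, let X_H = 1 if all 4 edges of H are present in G. Then P[X_H = 1] = p^{4} = (3/5)^{4} = 81/625.
By linearity of expectation: E[X] = Σ_H E[X_H] = 125 · p^{4} = 125 · 81/625 = 81/5.
Numerically: E[X] ≈ 16.2.

E[X] = 125 · (3/5)^{4} = 81/5 ≈ 16.2.


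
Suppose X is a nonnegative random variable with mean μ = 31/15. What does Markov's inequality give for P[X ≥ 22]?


μ = E[X] = 31/15, a = 22.
Markov: P[X ≥ 22] ≤ μ/a = (31/15)/22 = 31/330.
Numerically: ≈ 0.094.
(Since a = 22 > μ = 2.067, the bound 31/330 is < 1 and informative.)

P[X ≥ 22] ≤ 31/330 ≈ 0.094.


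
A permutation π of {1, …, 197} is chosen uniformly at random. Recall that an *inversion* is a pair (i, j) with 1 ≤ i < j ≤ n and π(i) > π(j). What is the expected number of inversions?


Write X = Σ X_I over the C(197, 2) = 19306 pairs i < j, with X_I the indicator of one inversion.
There are 19306 indicators.
For each fixed pair i < j, the values π(i) and π(j) are two distinct elements of {1, …, 197} in uniformly random order; by symmetry P[π(i) > π(j)] = 1/2.
By linearity: E[X] = 19306 · (1/2) = C(197, 2) · (1/2) = 19306/2 = 9653 ≈ 9653.00000.

E[X] = 9653 = 9653.00000.


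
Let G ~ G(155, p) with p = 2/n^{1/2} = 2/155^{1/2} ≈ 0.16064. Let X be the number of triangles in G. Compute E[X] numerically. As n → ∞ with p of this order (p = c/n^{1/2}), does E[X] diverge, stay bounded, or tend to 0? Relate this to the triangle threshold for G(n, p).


Number of potential triangles: C(155, 3) = 608685.
Each occurs with probability p³ ≈ (0.16064)³ ≈ 4.1456481e-03.
By linearity: E[X] = C(155, 3)·p³ ≈ 608685 · 4.1456481e-03 ≈ 2523.39384.
Since α = 1/2 < 1, p = c/n^{1/2} ≫ 1/n is above the triangle threshold p ~ 1/n. Asymptotically E[X] ~ (c³/6)·n^{3(1−α)} = (2³/6)·n^{1.5} → ∞; triangles are abundant w.h.p.

E[X] ≈ 2523.39384; in regime p = Θ(1/n^{1/2}) E[X] diverges (above the triangle threshold p ~ 1/n).


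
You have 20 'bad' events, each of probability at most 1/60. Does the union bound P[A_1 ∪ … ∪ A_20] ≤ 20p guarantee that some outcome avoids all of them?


Union bound: P[∪_{i=1}^{20} A_i] ≤ Σ_i P[A_i] ≤ 20·p = 20·(1/60) = 1/3.
Numerically: 1/3 ≈ 0.3333333.
Is 1/3 < 1? YES.
Since P[∪ A_i] ≤ 1/3 < 1, the complement has P[∩ A_i^c] ≥ 1 − 1/3 = 2/3 > 0, so some outcome avoids every A_i.

20·p = 1/3 ≈ 0.3333333; existence CERTIFIED by the union bound.


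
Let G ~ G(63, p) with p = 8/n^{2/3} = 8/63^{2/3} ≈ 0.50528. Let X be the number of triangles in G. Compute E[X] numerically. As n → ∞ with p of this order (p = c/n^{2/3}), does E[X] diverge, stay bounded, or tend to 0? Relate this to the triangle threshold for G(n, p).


Number of potential triangles: C(63, 3) = 39711.
Each occurs with probability p³ ≈ (0.50528)³ ≈ 1.2899975e-01.
By linearity: E[X] = C(63, 3)·p³ ≈ 39711 · 1.2899975e-01 ≈ 5122.70899.
Since α = 2/3 < 1, p = c/n^{2/3} ≫ 1/n is above the triangle threshold p ~ 1/n. Asymptotically E[X] ~ (c³/6)·n^{3(1−α)} = (8³/6)·n^{1} → ∞; triangles are abundant w.h.p.

E[X] ≈ 5122.70899; in regime p = Θ(1/n^{2/3}) E[X] diverges (above the triangle threshold p ~ 1/n).


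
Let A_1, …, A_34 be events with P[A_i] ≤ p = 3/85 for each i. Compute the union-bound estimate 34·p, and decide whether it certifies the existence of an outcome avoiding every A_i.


Union bound: P[∪_{i=1}^{34} A_i] ≤ Σ_i P[A_i] ≤ 34·p = 34·(3/85) = 6/5.
Numerically: 6/5 ≈ 1.20000.
Is 6/5 < 1? NO.
Since the bound 6/5 is ≥ 1, the union bound is uninformative here; it does NOT by itself certify existence.

34·p = 6/5 ≈ 1.20000; existence NOT certified by the union bound.


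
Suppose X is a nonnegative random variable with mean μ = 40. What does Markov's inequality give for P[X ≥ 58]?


μ = E[X] = 40, a = 58.
Markov: P[X ≥ 58] ≤ μ/a = (40)/58 = 20/29.
Numerically: ≈ 0.690.
(Since a = 58 > μ = 40.000, the bound 20/29 is < 1 and informative.)

P[X ≥ 58] ≤ 20/29 ≈ 0.690.


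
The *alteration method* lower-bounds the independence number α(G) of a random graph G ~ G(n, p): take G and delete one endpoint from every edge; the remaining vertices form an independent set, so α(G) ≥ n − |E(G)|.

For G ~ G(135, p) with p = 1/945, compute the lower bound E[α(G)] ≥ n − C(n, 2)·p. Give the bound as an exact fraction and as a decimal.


E[|E(G)|] = C(135, 2)·p = 9045 · (1/945) = 67/7.
E[α(G)] ≥ n − E[|E(G)|] = 135 − 67/7 = 878/7.
Numerically: ≈ 125.429.
(This is only a lower bound; the true E[α(G)] may be larger.)

E[α(G)] ≥ 878/7 ≈ 125.429.


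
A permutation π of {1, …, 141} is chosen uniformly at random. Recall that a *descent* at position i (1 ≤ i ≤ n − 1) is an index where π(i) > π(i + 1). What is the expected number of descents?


Write X = Σ X_I over i = 1, …, 140, with X_I the indicator of one descent.
There are 140 indicators.
For each fixed i, the pair (π(i), π(i+1)) is a uniformly random ordered pair of distinct values from {1, …, 141}; by symmetry P[π(i) > π(i+1)] = 1/2.
By linearity: E[X] = 140 · (1/2) = (141 − 1) · (1/2) = 70 ≈ 70.00000.

E[X] = 70 = 70.00000.


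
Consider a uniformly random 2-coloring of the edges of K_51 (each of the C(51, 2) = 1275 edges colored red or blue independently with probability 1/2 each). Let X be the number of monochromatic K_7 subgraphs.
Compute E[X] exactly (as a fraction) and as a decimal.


Let X = Σ_S X_S over the C(51, 7) = 115775100 subsets S of size 7, where X_S = 1 if the K_7 on S is monochromatic.
For a fixed S, the K_7 on S has C(7, 2) = 21 edges. P[all 21 edges red] = (1/2)^21, and likewise for blue, so P[monochromatic] = 2·(1/2)^21 = 2^{1 − 21} = 1/1048576.
By linearity: E[X] = C(51, 7) · 2^{1 − 21} = 115775100 · 1/1048576 = 28943775/262144.
Numerically: E[X] ≈ 110.41174.

E[X] = C(51,7)·2^(1−C(7,2)) = 28943775/262144 ≈ 110.41174.


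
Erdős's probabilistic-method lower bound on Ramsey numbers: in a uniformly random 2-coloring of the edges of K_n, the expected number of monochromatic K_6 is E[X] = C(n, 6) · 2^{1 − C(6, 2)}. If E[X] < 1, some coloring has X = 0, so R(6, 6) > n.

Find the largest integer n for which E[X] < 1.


We need C(n, 6) · 2^{1 − 15} < 1, i.e. C(n, 6) < 2^{15 − 1} = 16384.
Check values of n near the boundary:
  n = 16: C(16, 6) = 8008; 8008 < 16384? YES
  n = 17: C(17, 6) = 12376; 12376 < 16384? YES
  n = 18: C(18, 6) = 18564; 18564 < 16384? NO
The largest n with C(n, 6) < 16384 is n = 17 (where E[X] = 1547/2048 ≈ 0.75537). Hence R(6, 6) > 17, i.e. R(6, 6) ≥ 18.

Largest n = 17; hence R(6, 6) > 17.


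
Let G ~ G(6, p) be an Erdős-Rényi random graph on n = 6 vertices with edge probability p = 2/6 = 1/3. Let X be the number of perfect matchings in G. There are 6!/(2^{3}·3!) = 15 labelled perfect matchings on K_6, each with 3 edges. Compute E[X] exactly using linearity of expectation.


K_6 has 6!/(2^{3}·3!) = 15 labelled perfect matchings.
For each such perfect matching H, let X_H = 1 if all 3 edges of H are present in G. Then P[X_H = 1] = p^{3} = (1/3)^{3} = 1/27.
Summing the indicators: E[X] = Σ_H E[X_H] = 15 · p^{3} = 15 · 1/27 = 5/9.
Numerically: E[X] ≈ 0.55556.

E[X] = 15 · (1/3)^{3} = 5/9 ≈ 0.55556.


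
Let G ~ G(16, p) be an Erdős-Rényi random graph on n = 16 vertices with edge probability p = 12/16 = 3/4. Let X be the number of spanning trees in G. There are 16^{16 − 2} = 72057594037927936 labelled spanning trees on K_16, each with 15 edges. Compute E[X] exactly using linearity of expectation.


K_16 has 16^{16 − 2} = 72057594037927936 labelled spanning trees.
For each such spanning tree H, let X_H = 1 if all 15 edges of H are present in G. Then P[X_H = 1] = p^{15} = (3/4)^{15} = 14348907/1073741824.
By linearity: E[X] = Σ_H E[X_H] = 72057594037927936 · p^{15} = 72057594037927936 · 14348907/1073741824 = 962938848411648.
Numerically: E[X] ≈ 9.629e+14.

E[X] = 72057594037927936 · (3/4)^{15} = 962938848411648 ≈ 9.629e+14.


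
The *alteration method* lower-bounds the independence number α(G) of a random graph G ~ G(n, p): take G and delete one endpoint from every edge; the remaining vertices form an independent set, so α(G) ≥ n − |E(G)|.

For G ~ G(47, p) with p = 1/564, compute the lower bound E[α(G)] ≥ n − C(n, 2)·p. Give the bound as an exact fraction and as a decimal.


E[|E(G)|] = C(47, 2)·p = 1081 · (1/564) = 23/12.
E[α(G)] ≥ n − E[|E(G)|] = 47 − 23/12 = 541/12.
Numerically: ≈ 45.083333.
(This is only a lower bound; the true E[α(G)] may be larger.)

E[α(G)] ≥ 541/12 ≈ 45.083333.


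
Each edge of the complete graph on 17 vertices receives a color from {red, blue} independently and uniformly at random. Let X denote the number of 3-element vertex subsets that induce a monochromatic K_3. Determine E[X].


Let X = Σ_S X_S over the C(17, 3) = 680 subsets S of size 3, where X_S = 1 if the K_3 on S is monochromatic.
For a fixed S, the K_3 on S has C(3, 2) = 3 edges. P[all 3 edges red] = (1/2)^3, and likewise for blue, so P[monochromatic] = 2·(1/2)^3 = 2^{1 − 3} = 1/4.
Summing: E[X] = C(17, 3) · 2^{1 − 3} = 680 · 1/4 = 170.
Numerically: E[X] ≈ 170.00000.

E[X] = C(17,3)·2^(1−C(3,2)) = 170 ≈ 170.00000.


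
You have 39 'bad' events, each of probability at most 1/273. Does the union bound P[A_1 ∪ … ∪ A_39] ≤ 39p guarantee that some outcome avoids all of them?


Union bound: P[∪_{i=1}^{39} A_i] ≤ Σ_i P[A_i] ≤ 39·p = 39·(1/273) = 1/7.
Numerically: 1/7 ≈ 0.1428571.
Is 1/7 < 1? YES.
Since P[∪ A_i] ≤ 1/7 < 1, the complement has P[∩ A_i^c] ≥ 1 − 1/7 = 6/7 > 0, so some outcome avoids every A_i.

39·p = 1/7 ≈ 0.1428571; existence CERTIFIED by the union bound.


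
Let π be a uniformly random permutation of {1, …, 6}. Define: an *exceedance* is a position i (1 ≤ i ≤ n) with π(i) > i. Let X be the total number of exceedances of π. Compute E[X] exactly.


Write X = Σ_{i=1}^{6} X_i, where X_i = 1_{π(i) > i}.
For each fixed i, π(i) is uniform over {1, …, 6} (marginal of a uniform permutation), so P[π(i) > i] = (n − i)/n. Summing: Σ_{i=1}^{6} (n − i)/n = (0 + 1 + … + 5)/6 = 6(6 − 1)/(2·6) = (6 − 1)/2.
Hence E[X] = Σ_{i=1}^{6} (6 − i)/6 = 5/2 ≈ 2.500000.

E[X] = 5/2 = 2.500000.


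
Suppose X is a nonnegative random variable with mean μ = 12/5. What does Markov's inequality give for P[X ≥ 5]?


μ = E[X] = 12/5, a = 5.
Markov: P[X ≥ 5] ≤ μ/a = (12/5)/5 = 12/25.
Numerically: ≈ 0.480.
(Since a = 5 > μ = 2.400, the bound 12/25 is < 1 and informative.)

P[X ≥ 5] ≤ 12/25 ≈ 0.480.


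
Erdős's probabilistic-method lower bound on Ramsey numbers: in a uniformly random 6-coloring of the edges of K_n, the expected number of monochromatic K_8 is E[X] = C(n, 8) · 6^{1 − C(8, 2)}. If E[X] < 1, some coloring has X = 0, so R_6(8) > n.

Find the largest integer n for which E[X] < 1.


We need C(n, 8) · 6^{1 − 28} < 1, i.e. C(n, 8) < 6^{28 − 1} = 1023490369077469249536.
Check values of n near the boundary:
  n = 1590: C(1590, 8) = 995397314198933813310; 995397314198933813310 < 1023490369077469249536? YES
  n = 1591: C(1591, 8) = 1000427749141189953870; 1000427749141189953870 < 1023490369077469249536? YES
  n = 1592: C(1592, 8) = 1005480414540892933435; 1005480414540892933435 < 1023490369077469249536? YES
  n = 1593: C(1593, 8) = 1010555394551193970323; 1010555394551193970323 < 1023490369077469249536? YES
  n = 1594: C(1594, 8) = 1015652773590544255167; 1015652773590544255167 < 1023490369077469249536? YES
  n = 1595: C(1595, 8) = 1020772636343363633895; 1020772636343363633895 < 1023490369077469249536? YES
  n = 1596: C(1596, 8) = 1025915067760710553965; 1025915067760710553965 < 1023490369077469249536? NO
  n = 1597: C(1597, 8) = 1031080153060953275445; 1031080153060953275445 < 1023490369077469249536? NO
  n = 1598: C(1598, 8) = 1036267977730442348529; 1036267977730442348529 < 1023490369077469249536? NO
The largest n with C(n, 8) < 1023490369077469249536 is n = 1595 (where E[X] = 113419181815929292655/113721152119718805504 ≈ 0.9973). Hence R_6(8) > 1595, i.e. R_6(8) ≥ 1596.

Largest n = 1595; hence R_6(8) > 1595.


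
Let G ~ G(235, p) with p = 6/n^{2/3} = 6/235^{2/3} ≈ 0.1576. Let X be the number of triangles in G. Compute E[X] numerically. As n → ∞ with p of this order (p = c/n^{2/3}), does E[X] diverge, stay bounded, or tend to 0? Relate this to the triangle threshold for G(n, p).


Number of potential triangles: C(235, 3) = 2135445.
Each occurs with probability p³ ≈ (0.1576)³ ≈ 3.911272e-03.
By linearity: E[X] = C(235, 3)·p³ ≈ 2135445 · 3.911272e-03 ≈ 8352.3064.
Since α = 2/3 < 1, p = c/n^{2/3} ≫ 1/n is above the triangle threshold p ~ 1/n. Asymptotically E[X] ~ (c³/6)·n^{3(1−α)} = (6³/6)·n^{1} → ∞; triangles are abundant w.h.p.

E[X] ≈ 8352.3064; in regime p = Θ(1/n^{2/3}) E[X] diverges (above the triangle threshold p ~ 1/n).


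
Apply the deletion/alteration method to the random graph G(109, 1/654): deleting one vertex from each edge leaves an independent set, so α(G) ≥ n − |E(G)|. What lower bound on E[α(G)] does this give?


E[|E(G)|] = C(109, 2)·p = 5886 · (1/654) = 9.
E[α(G)] ≥ n − E[|E(G)|] = 109 − 9 = 100.
Numerically: ≈ 100.00000.
(This is only a lower bound; the true E[α(G)] may be larger.)

E[α(G)] ≥ 100 ≈ 100.00000.


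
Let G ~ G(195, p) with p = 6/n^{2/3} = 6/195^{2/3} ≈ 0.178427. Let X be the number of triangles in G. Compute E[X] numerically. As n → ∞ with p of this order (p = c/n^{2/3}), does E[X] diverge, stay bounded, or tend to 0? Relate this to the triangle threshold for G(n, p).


Number of potential triangles: C(195, 3) = 1216865.
Each occurs with probability p³ ≈ (0.178427)³ ≈ 5.68047337e-03.
By linearity: E[X] = C(195, 3)·p³ ≈ 1216865 · 5.68047337e-03 ≈ 6912.369231.
Since α = 2/3 < 1, p = c/n^{2/3} ≫ 1/n is above the triangle threshold p ~ 1/n. Asymptotically E[X] ~ (c³/6)·n^{3(1−α)} = (6³/6)·n^{1} → ∞; triangles are abundant w.h.p.

E[X] ≈ 6912.369231; in regime p = Θ(1/n^{2/3}) E[X] diverges (above the triangle threshold p ~ 1/n).


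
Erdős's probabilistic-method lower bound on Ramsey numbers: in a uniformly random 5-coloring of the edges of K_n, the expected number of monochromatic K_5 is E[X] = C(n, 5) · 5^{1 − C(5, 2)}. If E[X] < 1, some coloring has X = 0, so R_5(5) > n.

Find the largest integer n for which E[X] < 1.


We need C(n, 5) · 5^{1 − 10} < 1, i.e. C(n, 5) < 5^{10 − 1} = 1953125.
Check values of n near the boundary:
  n = 43: C(43, 5) = 962598; 962598 < 1953125? YES
  n = 44: C(44, 5) = 1086008; 1086008 < 1953125? YES
  n = 45: C(45, 5) = 1221759; 1221759 < 1953125? YES
  n = 46: C(46, 5) = 1370754; 1370754 < 1953125? YES
  n = 47: C(47, 5) = 1533939; 1533939 < 1953125? YES
  n = 48: C(48, 5) = 1712304; 1712304 < 1953125? YES
  n = 49: C(49, 5) = 1906884; 1906884 < 1953125? YES
  n = 50: C(50, 5) = 2118760; 2118760 < 1953125? NO
  n = 51: C(51, 5) = 2349060; 2349060 < 1953125? NO
  n = 52: C(52, 5) = 2598960; 2598960 < 1953125? NO
The largest n with C(n, 5) < 1953125 is n = 49 (where E[X] = 1906884/1953125 ≈ 0.976). Hence R_5(5) > 49, i.e. R_5(5) ≥ 50.

Largest n = 49; hence R_5(5) > 49.


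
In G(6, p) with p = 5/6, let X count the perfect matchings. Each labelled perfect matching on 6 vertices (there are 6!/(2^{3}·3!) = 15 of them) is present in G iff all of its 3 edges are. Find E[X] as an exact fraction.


K_6 has 6!/(2^{3}·3!) = 15 labelled perfect matchings.
For each such perfect matching H, let X_H = 1 if all 3 edges of H are present in G. Then P[X_H = 1] = p^{3} = (5/6)^{3} = 125/216.
By linearity: E[X] = Σ_H E[X_H] = 15 · p^{3} = 15 · 125/216 = 625/72.
Numerically: E[X] ≈ 8.68.

E[X] = 15 · (5/6)^{3} = 625/72 ≈ 8.68.


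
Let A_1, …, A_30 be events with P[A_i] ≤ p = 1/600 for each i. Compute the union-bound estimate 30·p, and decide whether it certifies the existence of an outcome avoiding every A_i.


Union bound: P[∪_{i=1}^{30} A_i] ≤ Σ_i P[A_i] ≤ 30·p = 30·(1/600) = 1/20.
Numerically: 1/20 ≈ 0.0500000.
Is 1/20 < 1? YES.
Since P[∪ A_i] ≤ 1/20 < 1, the complement has P[∩ A_i^c] ≥ 1 − 1/20 = 19/20 > 0, so some outcome avoids every A_i.

30·p = 1/20 ≈ 0.0500000; existence CERTIFIED by the union bound.


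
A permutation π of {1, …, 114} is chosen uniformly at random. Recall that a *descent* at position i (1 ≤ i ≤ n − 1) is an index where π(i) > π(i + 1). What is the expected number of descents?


Write X = Σ X_I over i = 1, …, 113, with X_I the indicator of one descent.
There are 113 indicators.
For each fixed i, the pair (π(i), π(i+1)) is a uniformly random ordered pair of distinct values from {1, …, 114}; by symmetry P[π(i) > π(i+1)] = 1/2.
By linearity: E[X] = 113 · (1/2) = (114 − 1) · (1/2) = 113/2 ≈ 56.5000.

E[X] = 113/2 = 56.5000.


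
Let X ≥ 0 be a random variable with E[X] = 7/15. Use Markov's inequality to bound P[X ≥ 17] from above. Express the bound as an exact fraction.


μ = E[X] = 7/15, a = 17.
Markov: P[X ≥ 17] ≤ μ/a = (7/15)/17 = 7/255.
Numerically: ≈ 0.02745.
(Since a = 17 > μ = 0.46667, the bound 7/255 is < 1 and informative.)

P[X ≥ 17] ≤ 7/255 ≈ 0.02745.


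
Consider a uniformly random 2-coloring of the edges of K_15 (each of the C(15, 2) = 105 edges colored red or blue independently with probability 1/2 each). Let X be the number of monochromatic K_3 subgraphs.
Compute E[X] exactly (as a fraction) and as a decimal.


Let X = Σ_S X_S over the C(15, 3) = 455 subsets S of size 3, where X_S = 1 if the K_3 on S is monochromatic.
For a fixed S, the K_3 on S has C(3, 2) = 3 edges. P[all 3 edges red] = (1/2)^3, and likewise for blue, so P[monochromatic] = 2·(1/2)^3 = 2^{1 − 3} = 1/4.
By linearity: E[X] = C(15, 3) · 2^{1 − 3} = 455 · 1/4 = 455/4.
Numerically: E[X] ≈ 113.75000.

E[X] = C(15,3)·2^(1−C(3,2)) = 455/4 ≈ 113.75000.


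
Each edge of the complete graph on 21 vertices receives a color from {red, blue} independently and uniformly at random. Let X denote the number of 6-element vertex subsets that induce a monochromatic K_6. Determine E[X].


Let X = Σ_S X_S over the C(21, 6) = 54264 subsets S of size 6, where X_S = 1 if the K_6 on S is monochromatic.
For a fixed S, the K_6 on S has C(6, 2) = 15 edges. P[all 15 edges red] = (1/2)^15, and likewise for blue, so P[monochromatic] = 2·(1/2)^15 = 2^{1 − 15} = 1/16384.
Summing: E[X] = C(21, 6) · 2^{1 − 15} = 54264 · 1/16384 = 6783/2048.
Numerically: E[X] ≈ 3.312.

E[X] = C(21,6)·2^(1−C(6,2)) = 6783/2048 ≈ 3.312.


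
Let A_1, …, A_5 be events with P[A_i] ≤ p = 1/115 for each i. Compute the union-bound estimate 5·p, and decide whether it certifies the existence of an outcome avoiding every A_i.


Union bound: P[∪_{i=1}^{5} A_i] ≤ Σ_i P[A_i] ≤ 5·p = 5·(1/115) = 1/23.
Numerically: 1/23 ≈ 0.043.
Is 1/23 < 1? YES.
Since P[∪ A_i] ≤ 1/23 < 1, the complement has P[∩ A_i^c] ≥ 1 − 1/23 = 22/23 > 0, so some outcome avoids every A_i.

5·p = 1/23 ≈ 0.043; existence CERTIFIED by the union bound.


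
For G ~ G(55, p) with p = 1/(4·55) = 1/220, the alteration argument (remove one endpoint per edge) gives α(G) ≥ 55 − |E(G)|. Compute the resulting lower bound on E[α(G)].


E[|E(G)|] = C(55, 2)·p = 1485 · (1/220) = 27/4.
E[α(G)] ≥ n − E[|E(G)|] = 55 − 27/4 = 193/4.
Numerically: ≈ 48.250.
(This is only a lower bound; the true E[α(G)] may be larger.)

E[α(G)] ≥ 193/4 ≈ 48.250.


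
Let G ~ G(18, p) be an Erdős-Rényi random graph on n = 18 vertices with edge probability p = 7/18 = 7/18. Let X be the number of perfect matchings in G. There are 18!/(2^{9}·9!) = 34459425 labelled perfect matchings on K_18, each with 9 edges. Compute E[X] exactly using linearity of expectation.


K_18 has 18!/(2^{9}·9!) = 34459425 labelled perfect matchings.
For each such perfect matching H, let X_H = 1 if all 9 edges of H are present in G. Then P[X_H = 1] = p^{9} = (7/18)^{9} = 40353607/198359290368.
By linearity of expectation: E[X] = Σ_H E[X_H] = 34459425 · p^{9} = 34459425 · 40353607/198359290368 = 17167433257975/2448880128.
Numerically: E[X] ≈ 7010.

E[X] = 34459425 · (7/18)^{9} = 17167433257975/2448880128 ≈ 7010.


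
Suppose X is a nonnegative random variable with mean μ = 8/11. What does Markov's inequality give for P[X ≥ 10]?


μ = E[X] = 8/11, a = 10.
Markov: P[X ≥ 10] ≤ μ/a = (8/11)/10 = 4/55.
Numerically: ≈ 0.072727.
(Since a = 10 > μ = 0.727273, the bound 4/55 is < 1 and informative.)

P[X ≥ 10] ≤ 4/55 ≈ 0.072727.


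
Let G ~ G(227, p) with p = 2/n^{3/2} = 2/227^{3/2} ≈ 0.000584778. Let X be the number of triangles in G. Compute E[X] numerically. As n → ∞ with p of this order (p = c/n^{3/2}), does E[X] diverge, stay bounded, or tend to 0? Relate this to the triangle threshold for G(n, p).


Number of potential triangles: C(227, 3) = 1923825.
Each occurs with probability p³ ≈ (0.000584778)³ ≈ 1.99974044e-10.
By linearity: E[X] = C(227, 3)·p³ ≈ 1923825 · 1.99974044e-10 ≈ 0.000385.
Since α = 3/2 > 1, p = c/n^{3/2} = o(1/n) is below the triangle threshold p ~ 1/n. Asymptotically E[X] ~ (c³/6)·n^{3(1−α)} = (2³/6)·n^{-1.5} → 0, so by Markov's inequality G has no triangles w.h.p.

E[X] ≈ 0.000385; in regime p = Θ(1/n^{3/2}) E[X] tends to 0 (below the triangle threshold p ~ 1/n).


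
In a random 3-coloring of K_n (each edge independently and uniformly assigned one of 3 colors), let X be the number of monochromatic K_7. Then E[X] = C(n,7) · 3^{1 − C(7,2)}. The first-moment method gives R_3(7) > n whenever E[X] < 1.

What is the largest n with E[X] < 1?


We need C(n, 7) · 3^{1 − 21} < 1, i.e. C(n, 7) < 3^{21 − 1} = 3486784401.
Check values of n near the boundary:
  n = 78: C(78, 7) = 2641902120; 2641902120 < 3486784401? YES
  n = 79: C(79, 7) = 2898753715; 2898753715 < 3486784401? YES
  n = 80: C(80, 7) = 3176716400; 3176716400 < 3486784401? YES
  n = 81: C(81, 7) = 3477216600; 3477216600 < 3486784401? YES
  n = 82: C(82, 7) = 3801756816; 3801756816 < 3486784401? NO
  n = 83: C(83, 7) = 4151918628; 4151918628 < 3486784401? NO
The largest n with C(n, 7) < 3486784401 is n = 81 (where E[X] = 42928600/43046721 ≈ 0.9973). Hence R_3(7) > 81, i.e. R_3(7) ≥ 82.

Largest n = 81; hence R_3(7) > 81.


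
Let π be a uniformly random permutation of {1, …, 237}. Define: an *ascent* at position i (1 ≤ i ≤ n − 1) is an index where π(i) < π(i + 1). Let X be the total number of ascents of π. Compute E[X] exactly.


Write X = Σ X_I over i = 1, …, 236, with X_I the indicator of one ascent.
There are 236 indicators.
For each fixed i, the pair (π(i), π(i+1)) is a uniformly random ordered pair of distinct values from {1, …, 237}; by symmetry P[π(i) < π(i+1)] = 1/2.
By linearity: E[X] = 236 · (1/2) = (237 − 1) · (1/2) = 118 ≈ 118.000000.

E[X] = 118 = 118.000000.


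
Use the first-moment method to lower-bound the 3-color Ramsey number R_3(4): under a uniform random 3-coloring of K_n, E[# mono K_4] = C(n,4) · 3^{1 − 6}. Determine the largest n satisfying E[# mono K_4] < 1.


We need C(n, 4) · 3^{1 − 6} < 1, i.e. C(n, 4) < 3^{6 − 1} = 243.
Check values of n near the boundary:
  n = 8: C(8, 4) = 70; 70 < 243? YES
  n = 9: C(9, 4) = 126; 126 < 243? YES
  n = 10: C(10, 4) = 210; 210 < 243? YES
  n = 11: C(11, 4) = 330; 330 < 243? NO
  n = 12: C(12, 4) = 495; 495 < 243? NO
  n = 13: C(13, 4) = 715; 715 < 243? NO
The largest n with C(n, 4) < 243 is n = 10 (where E[X] = 70/81 ≈ 0.864). Hence R_3(4) > 10, i.e. R_3(4) ≥ 11.

Largest n = 10; hence R_3(4) > 10.


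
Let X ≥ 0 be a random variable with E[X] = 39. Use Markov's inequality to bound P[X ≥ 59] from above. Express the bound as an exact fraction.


μ = E[X] = 39, a = 59.
Markov: P[X ≥ 59] ≤ μ/a = (39)/59 = 39/59.
Numerically: ≈ 0.66102.
(Since a = 59 > μ = 39.00000, the bound 39/59 is < 1 and informative.)

P[X ≥ 59] ≤ 39/59 ≈ 0.66102.


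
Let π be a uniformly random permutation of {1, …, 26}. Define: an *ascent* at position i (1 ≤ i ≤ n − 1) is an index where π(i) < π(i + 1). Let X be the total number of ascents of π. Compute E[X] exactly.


Write X = Σ X_I over i = 1, …, 25, with X_I the indicator of one ascent.
There are 25 indicators.
For each fixed i, the pair (π(i), π(i+1)) is a uniformly random ordered pair of distinct values from {1, …, 26}; by symmetry P[π(i) < π(i+1)] = 1/2.
By linearity: E[X] = 25 · (1/2) = (26 − 1) · (1/2) = 25/2 ≈ 12.500.

E[X] = 25/2 = 12.500.


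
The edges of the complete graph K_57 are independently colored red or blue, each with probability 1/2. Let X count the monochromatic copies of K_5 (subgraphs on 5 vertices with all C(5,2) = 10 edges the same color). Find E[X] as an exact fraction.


Let X = Σ_S X_S over the C(57, 5) = 4187106 subsets S of size 5, where X_S = 1 if the K_5 on S is monochromatic.
For a fixed S, the K_5 on S has C(5, 2) = 10 edges. P[all 10 edges red] = (1/2)^10, and likewise for blue, so P[monochromatic] = 2·(1/2)^10 = 2^{1 − 10} = 1/512.
By linearity: E[X] = C(57, 5) · 2^{1 − 10} = 4187106 · 1/512 = 2093553/256.
Numerically: E[X] ≈ 8177.94141.

E[X] = C(57,5)·2^(1−C(5,2)) = 2093553/256 ≈ 8177.94141.


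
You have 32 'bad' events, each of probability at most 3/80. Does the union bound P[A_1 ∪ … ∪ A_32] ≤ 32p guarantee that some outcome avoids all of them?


Union bound: P[∪_{i=1}^{32} A_i] ≤ Σ_i P[A_i] ≤ 32·p = 32·(3/80) = 6/5.
Numerically: 6/5 ≈ 1.2000000.
Is 6/5 < 1? NO.
Since the bound 6/5 is ≥ 1, the union bound is uninformative here; it does NOT by itself certify existence.

32·p = 6/5 ≈ 1.2000000; existence NOT certified by the union bound.


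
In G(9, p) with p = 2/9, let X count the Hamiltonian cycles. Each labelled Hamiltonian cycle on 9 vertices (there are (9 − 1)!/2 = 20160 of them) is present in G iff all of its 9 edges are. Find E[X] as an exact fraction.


K_9 has (9 − 1)!/2 = 20160 labelled Hamiltonian cycles.
For each such Hamiltonian cycle H, let X_H = 1 if all 9 edges of H are present in G. Then P[X_H = 1] = p^{9} = (2/9)^{9} = 512/387420489.
Summing the indicators: E[X] = Σ_H E[X_H] = 20160 · p^{9} = 20160 · 512/387420489 = 1146880/43046721.
Numerically: E[X] ≈ 0.0266.

E[X] = 20160 · (2/9)^{9} = 1146880/43046721 ≈ 0.0266.


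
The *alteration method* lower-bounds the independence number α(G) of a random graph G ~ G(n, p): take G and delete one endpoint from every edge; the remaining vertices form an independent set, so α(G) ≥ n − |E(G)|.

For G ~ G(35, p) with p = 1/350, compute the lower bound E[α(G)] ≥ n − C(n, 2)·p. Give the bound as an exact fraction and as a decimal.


E[|E(G)|] = C(35, 2)·p = 595 · (1/350) = 17/10.
E[α(G)] ≥ n − E[|E(G)|] = 35 − 17/10 = 333/10.
Numerically: ≈ 33.3000.
(This is only a lower bound; the true E[α(G)] may be larger.)

E[α(G)] ≥ 333/10 ≈ 33.3000.


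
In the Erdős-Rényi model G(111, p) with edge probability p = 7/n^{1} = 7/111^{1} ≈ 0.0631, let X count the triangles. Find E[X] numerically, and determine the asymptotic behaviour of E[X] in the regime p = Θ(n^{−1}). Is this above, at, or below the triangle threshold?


Number of potential triangles: C(111, 3) = 221815.
Each occurs with probability p³ ≈ (0.0631)³ ≈ 2.50799e-04.
By linearity: E[X] = C(111, 3)·p³ ≈ 221815 · 2.50799e-04 ≈ 55.631.
Here α = 1, so p = 7/n is exactly at the triangle threshold p ~ 1/n. Asymptotically E[X] → c³/6 = 7³/6 = 343/6 ≈ 57.167, a bounded constant. In this regime the triangle count is asymptotically Poisson(c³/6).

E[X] ≈ 55.631; in regime p = Θ(1/n^{1}) E[X] stays bounded (at the triangle threshold p ~ 1/n).


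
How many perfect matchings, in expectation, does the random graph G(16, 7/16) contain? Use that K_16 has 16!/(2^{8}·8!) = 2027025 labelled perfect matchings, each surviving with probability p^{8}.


K_16 has 16!/(2^{8}·8!) = 2027025 labelled perfect matchings.
For each such perfect matching H, let X_H = 1 if all 8 edges of H are present in G. Then P[X_H = 1] = p^{8} = (7/16)^{8} = 5764801/4294967296.
Summing the indicators: E[X] = Σ_H E[X_H] = 2027025 · p^{8} = 2027025 · 5764801/4294967296 = 11685395747025/4294967296.
Numerically: E[X] ≈ 2720.7.

E[X] = 2027025 · (7/16)^{8} = 11685395747025/4294967296 ≈ 2720.7.


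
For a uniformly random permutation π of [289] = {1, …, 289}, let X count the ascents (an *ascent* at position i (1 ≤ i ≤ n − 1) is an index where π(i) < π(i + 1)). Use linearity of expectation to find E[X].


Write X = Σ X_I over i = 1, …, 288, with X_I the indicator of one ascent.
There are 288 indicators.
For each fixed i, the pair (π(i), π(i+1)) is a uniformly random ordered pair of distinct values from {1, …, 289}; by symmetry P[π(i) < π(i+1)] = 1/2.
By linearity: E[X] = 288 · (1/2) = (289 − 1) · (1/2) = 144 ≈ 144.0000.

E[X] = 144 = 144.0000.


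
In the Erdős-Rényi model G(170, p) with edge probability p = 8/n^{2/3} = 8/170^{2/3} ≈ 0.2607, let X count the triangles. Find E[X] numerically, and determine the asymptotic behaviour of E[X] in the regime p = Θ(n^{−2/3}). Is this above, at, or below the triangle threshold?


Number of potential triangles: C(170, 3) = 804440.
Each occurs with probability p³ ≈ (0.2607)³ ≈ 1.771626e-02.
By linearity: E[X] = C(170, 3)·p³ ≈ 804440 · 1.771626e-02 ≈ 14251.6706.
Since α = 2/3 < 1, p = c/n^{2/3} ≫ 1/n is above the triangle threshold p ~ 1/n. Asymptotically E[X] ~ (c³/6)·n^{3(1−α)} = (8³/6)·n^{1} → ∞; triangles are abundant w.h.p.

E[X] ≈ 14251.6706; in regime p = Θ(1/n^{2/3}) E[X] diverges (above the triangle threshold p ~ 1/n).


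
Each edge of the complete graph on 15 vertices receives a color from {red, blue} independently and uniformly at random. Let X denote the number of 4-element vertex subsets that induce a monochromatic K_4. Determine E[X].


Let X = Σ_S X_S over the C(15, 4) = 1365 subsets S of size 4, where X_S = 1 if the K_4 on S is monochromatic.
For a fixed S, the K_4 on S has C(4, 2) = 6 edges. P[all 6 edges red] = (1/2)^6, and likewise for blue, so P[monochromatic] = 2·(1/2)^6 = 2^{1 − 6} = 1/32.
Summing: E[X] = C(15, 4) · 2^{1 − 6} = 1365 · 1/32 = 1365/32.
Numerically: E[X] ≈ 42.656.

E[X] = C(15,4)·2^(1−C(4,2)) = 1365/32 ≈ 42.656.


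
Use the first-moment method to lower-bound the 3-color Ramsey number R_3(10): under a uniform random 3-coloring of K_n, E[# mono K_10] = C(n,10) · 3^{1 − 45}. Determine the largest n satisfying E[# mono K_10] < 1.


We need C(n, 10) · 3^{1 − 45} < 1, i.e. C(n, 10) < 3^{45 − 1} = 984770902183611232881.
Check values of n near the boundary:
  n = 569: C(569, 10) = 905357721286137524328; 905357721286137524328 < 984770902183611232881? YES
  n = 570: C(570, 10) = 921524823451961408691; 921524823451961408691 < 984770902183611232881? YES
  n = 571: C(571, 10) = 937951290893172842001; 937951290893172842001 < 984770902183611232881? YES
  n = 572: C(572, 10) = 954640815642161682606; 954640815642161682606 < 984770902183611232881? YES
  n = 573: C(573, 10) = 971597135635805762226; 971597135635805762226 < 984770902183611232881? YES
  n = 574: C(574, 10) = 988824035203816502691; 988824035203816502691 < 984770902183611232881? NO
The largest n with C(n, 10) < 984770902183611232881 is n = 573 (where E[X] = 35985079097622435638/36472996377170786403 ≈ 0.986623). Hence R_3(10) > 573, i.e. R_3(10) ≥ 574.

Largest n = 573; hence R_3(10) > 573.


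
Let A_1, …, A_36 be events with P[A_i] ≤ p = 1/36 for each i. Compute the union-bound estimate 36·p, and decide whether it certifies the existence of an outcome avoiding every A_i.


Union bound: P[∪_{i=1}^{36} A_i] ≤ Σ_i P[A_i] ≤ 36·p = 36·(1/36) = 1.
Numerically: 1 ≈ 1.00000.
Is 1 < 1? NO.
Since the bound 1 is ≥ 1, the union bound is uninformative here; it does NOT by itself certify existence.

36·p = 1 ≈ 1.00000; existence NOT certified by the union bound.


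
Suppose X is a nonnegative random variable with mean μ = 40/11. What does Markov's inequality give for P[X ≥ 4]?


μ = E[X] = 40/11, a = 4.
Markov: P[X ≥ 4] ≤ μ/a = (40/11)/4 = 10/11.
Numerically: ≈ 0.909.
(Since a = 4 > μ = 3.636, the bound 10/11 is < 1 and informative.)

P[X ≥ 4] ≤ 10/11 ≈ 0.909.
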